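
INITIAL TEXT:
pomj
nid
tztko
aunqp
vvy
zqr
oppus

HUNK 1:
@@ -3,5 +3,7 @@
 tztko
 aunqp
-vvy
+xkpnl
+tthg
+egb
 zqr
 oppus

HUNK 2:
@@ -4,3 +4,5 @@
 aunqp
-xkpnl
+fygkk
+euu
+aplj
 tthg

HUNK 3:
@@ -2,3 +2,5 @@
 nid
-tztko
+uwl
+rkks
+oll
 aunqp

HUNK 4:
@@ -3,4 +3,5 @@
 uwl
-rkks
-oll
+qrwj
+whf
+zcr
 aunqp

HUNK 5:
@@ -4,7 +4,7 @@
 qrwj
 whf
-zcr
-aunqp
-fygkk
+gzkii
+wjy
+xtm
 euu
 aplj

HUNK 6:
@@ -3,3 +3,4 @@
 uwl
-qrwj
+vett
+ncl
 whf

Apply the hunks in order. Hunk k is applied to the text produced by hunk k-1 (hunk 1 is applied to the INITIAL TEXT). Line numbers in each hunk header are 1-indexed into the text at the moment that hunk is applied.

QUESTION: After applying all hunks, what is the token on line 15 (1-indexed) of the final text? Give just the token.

Answer: oppus

Derivation:
Hunk 1: at line 3 remove [vvy] add [xkpnl,tthg,egb] -> 9 lines: pomj nid tztko aunqp xkpnl tthg egb zqr oppus
Hunk 2: at line 4 remove [xkpnl] add [fygkk,euu,aplj] -> 11 lines: pomj nid tztko aunqp fygkk euu aplj tthg egb zqr oppus
Hunk 3: at line 2 remove [tztko] add [uwl,rkks,oll] -> 13 lines: pomj nid uwl rkks oll aunqp fygkk euu aplj tthg egb zqr oppus
Hunk 4: at line 3 remove [rkks,oll] add [qrwj,whf,zcr] -> 14 lines: pomj nid uwl qrwj whf zcr aunqp fygkk euu aplj tthg egb zqr oppus
Hunk 5: at line 4 remove [zcr,aunqp,fygkk] add [gzkii,wjy,xtm] -> 14 lines: pomj nid uwl qrwj whf gzkii wjy xtm euu aplj tthg egb zqr oppus
Hunk 6: at line 3 remove [qrwj] add [vett,ncl] -> 15 lines: pomj nid uwl vett ncl whf gzkii wjy xtm euu aplj tthg egb zqr oppus
Final line 15: oppus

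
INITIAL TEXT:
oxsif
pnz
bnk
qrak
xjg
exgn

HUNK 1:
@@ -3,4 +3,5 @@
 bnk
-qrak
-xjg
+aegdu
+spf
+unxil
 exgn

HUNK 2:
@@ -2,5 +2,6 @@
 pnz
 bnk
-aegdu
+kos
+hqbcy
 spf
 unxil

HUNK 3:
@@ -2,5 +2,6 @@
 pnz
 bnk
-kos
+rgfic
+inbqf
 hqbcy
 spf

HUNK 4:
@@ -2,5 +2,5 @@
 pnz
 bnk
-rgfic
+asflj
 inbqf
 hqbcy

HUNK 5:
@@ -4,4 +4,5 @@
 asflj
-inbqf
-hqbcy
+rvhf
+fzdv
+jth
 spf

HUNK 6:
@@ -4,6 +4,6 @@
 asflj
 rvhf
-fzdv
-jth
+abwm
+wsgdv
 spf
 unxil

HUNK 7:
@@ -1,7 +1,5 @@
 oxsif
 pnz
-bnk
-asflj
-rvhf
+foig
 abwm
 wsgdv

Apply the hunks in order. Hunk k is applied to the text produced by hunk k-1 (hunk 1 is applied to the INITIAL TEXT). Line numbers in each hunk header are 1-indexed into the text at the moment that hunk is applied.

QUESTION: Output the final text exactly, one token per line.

Answer: oxsif
pnz
foig
abwm
wsgdv
spf
unxil
exgn

Derivation:
Hunk 1: at line 3 remove [qrak,xjg] add [aegdu,spf,unxil] -> 7 lines: oxsif pnz bnk aegdu spf unxil exgn
Hunk 2: at line 2 remove [aegdu] add [kos,hqbcy] -> 8 lines: oxsif pnz bnk kos hqbcy spf unxil exgn
Hunk 3: at line 2 remove [kos] add [rgfic,inbqf] -> 9 lines: oxsif pnz bnk rgfic inbqf hqbcy spf unxil exgn
Hunk 4: at line 2 remove [rgfic] add [asflj] -> 9 lines: oxsif pnz bnk asflj inbqf hqbcy spf unxil exgn
Hunk 5: at line 4 remove [inbqf,hqbcy] add [rvhf,fzdv,jth] -> 10 lines: oxsif pnz bnk asflj rvhf fzdv jth spf unxil exgn
Hunk 6: at line 4 remove [fzdv,jth] add [abwm,wsgdv] -> 10 lines: oxsif pnz bnk asflj rvhf abwm wsgdv spf unxil exgn
Hunk 7: at line 1 remove [bnk,asflj,rvhf] add [foig] -> 8 lines: oxsif pnz foig abwm wsgdv spf unxil exgn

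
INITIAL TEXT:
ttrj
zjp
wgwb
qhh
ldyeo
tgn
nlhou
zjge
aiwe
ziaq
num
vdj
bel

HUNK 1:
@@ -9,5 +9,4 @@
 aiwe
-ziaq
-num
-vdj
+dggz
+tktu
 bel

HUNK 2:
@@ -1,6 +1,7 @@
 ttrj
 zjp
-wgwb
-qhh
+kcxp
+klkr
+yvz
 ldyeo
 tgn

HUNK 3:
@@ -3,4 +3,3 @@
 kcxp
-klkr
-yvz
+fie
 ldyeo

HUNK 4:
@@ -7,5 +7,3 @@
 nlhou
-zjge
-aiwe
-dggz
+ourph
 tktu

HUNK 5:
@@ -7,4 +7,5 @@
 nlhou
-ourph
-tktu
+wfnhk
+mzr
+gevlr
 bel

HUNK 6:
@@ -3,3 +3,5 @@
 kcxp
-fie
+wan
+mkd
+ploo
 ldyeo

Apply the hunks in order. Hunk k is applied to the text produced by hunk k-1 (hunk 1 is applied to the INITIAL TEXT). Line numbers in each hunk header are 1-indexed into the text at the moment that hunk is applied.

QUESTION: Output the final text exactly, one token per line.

Answer: ttrj
zjp
kcxp
wan
mkd
ploo
ldyeo
tgn
nlhou
wfnhk
mzr
gevlr
bel

Derivation:
Hunk 1: at line 9 remove [ziaq,num,vdj] add [dggz,tktu] -> 12 lines: ttrj zjp wgwb qhh ldyeo tgn nlhou zjge aiwe dggz tktu bel
Hunk 2: at line 1 remove [wgwb,qhh] add [kcxp,klkr,yvz] -> 13 lines: ttrj zjp kcxp klkr yvz ldyeo tgn nlhou zjge aiwe dggz tktu bel
Hunk 3: at line 3 remove [klkr,yvz] add [fie] -> 12 lines: ttrj zjp kcxp fie ldyeo tgn nlhou zjge aiwe dggz tktu bel
Hunk 4: at line 7 remove [zjge,aiwe,dggz] add [ourph] -> 10 lines: ttrj zjp kcxp fie ldyeo tgn nlhou ourph tktu bel
Hunk 5: at line 7 remove [ourph,tktu] add [wfnhk,mzr,gevlr] -> 11 lines: ttrj zjp kcxp fie ldyeo tgn nlhou wfnhk mzr gevlr bel
Hunk 6: at line 3 remove [fie] add [wan,mkd,ploo] -> 13 lines: ttrj zjp kcxp wan mkd ploo ldyeo tgn nlhou wfnhk mzr gevlr bel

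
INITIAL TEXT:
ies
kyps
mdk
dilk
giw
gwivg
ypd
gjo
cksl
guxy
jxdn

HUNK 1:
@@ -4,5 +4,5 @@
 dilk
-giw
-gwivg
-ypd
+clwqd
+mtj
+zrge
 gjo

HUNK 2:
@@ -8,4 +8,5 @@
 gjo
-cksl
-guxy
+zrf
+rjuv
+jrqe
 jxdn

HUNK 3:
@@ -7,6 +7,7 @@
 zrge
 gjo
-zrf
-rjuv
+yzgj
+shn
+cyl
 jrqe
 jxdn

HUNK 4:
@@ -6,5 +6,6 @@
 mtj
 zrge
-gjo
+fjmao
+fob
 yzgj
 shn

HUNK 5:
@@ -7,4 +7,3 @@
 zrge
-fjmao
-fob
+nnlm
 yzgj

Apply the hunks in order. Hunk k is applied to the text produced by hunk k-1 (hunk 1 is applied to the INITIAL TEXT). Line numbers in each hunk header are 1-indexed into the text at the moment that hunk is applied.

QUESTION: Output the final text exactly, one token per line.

Answer: ies
kyps
mdk
dilk
clwqd
mtj
zrge
nnlm
yzgj
shn
cyl
jrqe
jxdn

Derivation:
Hunk 1: at line 4 remove [giw,gwivg,ypd] add [clwqd,mtj,zrge] -> 11 lines: ies kyps mdk dilk clwqd mtj zrge gjo cksl guxy jxdn
Hunk 2: at line 8 remove [cksl,guxy] add [zrf,rjuv,jrqe] -> 12 lines: ies kyps mdk dilk clwqd mtj zrge gjo zrf rjuv jrqe jxdn
Hunk 3: at line 7 remove [zrf,rjuv] add [yzgj,shn,cyl] -> 13 lines: ies kyps mdk dilk clwqd mtj zrge gjo yzgj shn cyl jrqe jxdn
Hunk 4: at line 6 remove [gjo] add [fjmao,fob] -> 14 lines: ies kyps mdk dilk clwqd mtj zrge fjmao fob yzgj shn cyl jrqe jxdn
Hunk 5: at line 7 remove [fjmao,fob] add [nnlm] -> 13 lines: ies kyps mdk dilk clwqd mtj zrge nnlm yzgj shn cyl jrqe jxdn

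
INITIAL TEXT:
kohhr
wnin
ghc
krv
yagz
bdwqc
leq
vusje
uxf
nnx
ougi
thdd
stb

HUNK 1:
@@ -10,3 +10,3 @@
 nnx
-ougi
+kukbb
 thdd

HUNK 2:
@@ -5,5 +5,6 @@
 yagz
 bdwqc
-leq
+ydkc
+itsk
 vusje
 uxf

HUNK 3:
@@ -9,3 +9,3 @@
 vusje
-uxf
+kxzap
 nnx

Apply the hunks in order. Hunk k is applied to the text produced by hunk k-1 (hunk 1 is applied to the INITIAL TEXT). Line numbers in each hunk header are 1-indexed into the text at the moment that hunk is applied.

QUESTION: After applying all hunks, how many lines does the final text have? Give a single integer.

Answer: 14

Derivation:
Hunk 1: at line 10 remove [ougi] add [kukbb] -> 13 lines: kohhr wnin ghc krv yagz bdwqc leq vusje uxf nnx kukbb thdd stb
Hunk 2: at line 5 remove [leq] add [ydkc,itsk] -> 14 lines: kohhr wnin ghc krv yagz bdwqc ydkc itsk vusje uxf nnx kukbb thdd stb
Hunk 3: at line 9 remove [uxf] add [kxzap] -> 14 lines: kohhr wnin ghc krv yagz bdwqc ydkc itsk vusje kxzap nnx kukbb thdd stb
Final line count: 14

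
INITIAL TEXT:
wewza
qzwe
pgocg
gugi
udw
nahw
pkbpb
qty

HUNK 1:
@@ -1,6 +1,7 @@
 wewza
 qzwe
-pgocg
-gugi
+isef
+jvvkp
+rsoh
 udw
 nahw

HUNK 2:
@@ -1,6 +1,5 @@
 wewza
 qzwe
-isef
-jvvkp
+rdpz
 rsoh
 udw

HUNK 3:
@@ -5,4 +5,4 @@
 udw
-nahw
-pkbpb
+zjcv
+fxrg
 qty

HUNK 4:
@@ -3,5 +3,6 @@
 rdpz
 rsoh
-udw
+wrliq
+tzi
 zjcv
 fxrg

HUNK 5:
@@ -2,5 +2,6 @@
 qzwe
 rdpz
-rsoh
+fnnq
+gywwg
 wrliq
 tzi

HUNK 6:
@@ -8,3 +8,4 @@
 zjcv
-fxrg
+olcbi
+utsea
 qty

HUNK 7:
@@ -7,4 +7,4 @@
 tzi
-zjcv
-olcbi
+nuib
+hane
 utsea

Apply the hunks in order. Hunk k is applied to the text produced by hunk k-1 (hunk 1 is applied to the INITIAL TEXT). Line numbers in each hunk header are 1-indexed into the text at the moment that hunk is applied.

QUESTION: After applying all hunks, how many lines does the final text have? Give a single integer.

Hunk 1: at line 1 remove [pgocg,gugi] add [isef,jvvkp,rsoh] -> 9 lines: wewza qzwe isef jvvkp rsoh udw nahw pkbpb qty
Hunk 2: at line 1 remove [isef,jvvkp] add [rdpz] -> 8 lines: wewza qzwe rdpz rsoh udw nahw pkbpb qty
Hunk 3: at line 5 remove [nahw,pkbpb] add [zjcv,fxrg] -> 8 lines: wewza qzwe rdpz rsoh udw zjcv fxrg qty
Hunk 4: at line 3 remove [udw] add [wrliq,tzi] -> 9 lines: wewza qzwe rdpz rsoh wrliq tzi zjcv fxrg qty
Hunk 5: at line 2 remove [rsoh] add [fnnq,gywwg] -> 10 lines: wewza qzwe rdpz fnnq gywwg wrliq tzi zjcv fxrg qty
Hunk 6: at line 8 remove [fxrg] add [olcbi,utsea] -> 11 lines: wewza qzwe rdpz fnnq gywwg wrliq tzi zjcv olcbi utsea qty
Hunk 7: at line 7 remove [zjcv,olcbi] add [nuib,hane] -> 11 lines: wewza qzwe rdpz fnnq gywwg wrliq tzi nuib hane utsea qty
Final line count: 11

Answer: 11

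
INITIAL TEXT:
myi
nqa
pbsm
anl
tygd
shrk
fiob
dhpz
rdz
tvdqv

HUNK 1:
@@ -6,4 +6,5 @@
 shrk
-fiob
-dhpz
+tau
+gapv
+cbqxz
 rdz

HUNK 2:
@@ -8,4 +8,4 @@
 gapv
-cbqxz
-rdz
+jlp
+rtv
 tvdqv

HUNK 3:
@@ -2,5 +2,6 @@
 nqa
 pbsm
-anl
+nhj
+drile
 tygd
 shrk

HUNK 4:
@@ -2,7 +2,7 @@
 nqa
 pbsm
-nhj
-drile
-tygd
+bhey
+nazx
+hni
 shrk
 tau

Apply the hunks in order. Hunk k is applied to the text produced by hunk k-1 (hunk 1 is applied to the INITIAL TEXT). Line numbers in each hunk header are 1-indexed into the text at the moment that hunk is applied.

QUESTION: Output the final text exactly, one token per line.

Hunk 1: at line 6 remove [fiob,dhpz] add [tau,gapv,cbqxz] -> 11 lines: myi nqa pbsm anl tygd shrk tau gapv cbqxz rdz tvdqv
Hunk 2: at line 8 remove [cbqxz,rdz] add [jlp,rtv] -> 11 lines: myi nqa pbsm anl tygd shrk tau gapv jlp rtv tvdqv
Hunk 3: at line 2 remove [anl] add [nhj,drile] -> 12 lines: myi nqa pbsm nhj drile tygd shrk tau gapv jlp rtv tvdqv
Hunk 4: at line 2 remove [nhj,drile,tygd] add [bhey,nazx,hni] -> 12 lines: myi nqa pbsm bhey nazx hni shrk tau gapv jlp rtv tvdqv

Answer: myi
nqa
pbsm
bhey
nazx
hni
shrk
tau
gapv
jlp
rtv
tvdqv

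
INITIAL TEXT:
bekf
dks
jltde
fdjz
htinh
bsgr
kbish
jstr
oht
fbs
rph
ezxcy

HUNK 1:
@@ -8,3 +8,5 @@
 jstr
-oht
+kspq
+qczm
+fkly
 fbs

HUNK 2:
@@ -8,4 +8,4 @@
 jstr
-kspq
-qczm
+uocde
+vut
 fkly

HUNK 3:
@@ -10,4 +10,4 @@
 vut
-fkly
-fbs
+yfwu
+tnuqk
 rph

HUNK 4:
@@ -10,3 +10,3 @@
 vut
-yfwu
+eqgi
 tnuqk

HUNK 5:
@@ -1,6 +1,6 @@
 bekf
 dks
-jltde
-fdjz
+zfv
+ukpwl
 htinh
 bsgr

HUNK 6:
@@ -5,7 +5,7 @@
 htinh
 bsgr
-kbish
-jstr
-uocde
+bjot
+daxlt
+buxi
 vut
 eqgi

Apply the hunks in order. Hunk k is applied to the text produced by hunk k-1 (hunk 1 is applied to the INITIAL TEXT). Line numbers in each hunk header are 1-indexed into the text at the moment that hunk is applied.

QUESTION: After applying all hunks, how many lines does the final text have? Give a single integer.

Hunk 1: at line 8 remove [oht] add [kspq,qczm,fkly] -> 14 lines: bekf dks jltde fdjz htinh bsgr kbish jstr kspq qczm fkly fbs rph ezxcy
Hunk 2: at line 8 remove [kspq,qczm] add [uocde,vut] -> 14 lines: bekf dks jltde fdjz htinh bsgr kbish jstr uocde vut fkly fbs rph ezxcy
Hunk 3: at line 10 remove [fkly,fbs] add [yfwu,tnuqk] -> 14 lines: bekf dks jltde fdjz htinh bsgr kbish jstr uocde vut yfwu tnuqk rph ezxcy
Hunk 4: at line 10 remove [yfwu] add [eqgi] -> 14 lines: bekf dks jltde fdjz htinh bsgr kbish jstr uocde vut eqgi tnuqk rph ezxcy
Hunk 5: at line 1 remove [jltde,fdjz] add [zfv,ukpwl] -> 14 lines: bekf dks zfv ukpwl htinh bsgr kbish jstr uocde vut eqgi tnuqk rph ezxcy
Hunk 6: at line 5 remove [kbish,jstr,uocde] add [bjot,daxlt,buxi] -> 14 lines: bekf dks zfv ukpwl htinh bsgr bjot daxlt buxi vut eqgi tnuqk rph ezxcy
Final line count: 14

Answer: 14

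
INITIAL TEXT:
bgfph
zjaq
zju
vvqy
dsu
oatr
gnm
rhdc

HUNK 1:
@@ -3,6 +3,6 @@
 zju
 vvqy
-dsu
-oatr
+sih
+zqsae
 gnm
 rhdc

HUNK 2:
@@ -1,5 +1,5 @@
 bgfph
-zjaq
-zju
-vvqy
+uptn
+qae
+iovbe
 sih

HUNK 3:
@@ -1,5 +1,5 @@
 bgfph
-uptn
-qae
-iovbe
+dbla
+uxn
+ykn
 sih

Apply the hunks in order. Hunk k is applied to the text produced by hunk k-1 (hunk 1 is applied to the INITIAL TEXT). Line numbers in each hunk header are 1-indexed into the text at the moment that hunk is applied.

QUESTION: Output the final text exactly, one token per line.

Hunk 1: at line 3 remove [dsu,oatr] add [sih,zqsae] -> 8 lines: bgfph zjaq zju vvqy sih zqsae gnm rhdc
Hunk 2: at line 1 remove [zjaq,zju,vvqy] add [uptn,qae,iovbe] -> 8 lines: bgfph uptn qae iovbe sih zqsae gnm rhdc
Hunk 3: at line 1 remove [uptn,qae,iovbe] add [dbla,uxn,ykn] -> 8 lines: bgfph dbla uxn ykn sih zqsae gnm rhdc

Answer: bgfph
dbla
uxn
ykn
sih
zqsae
gnm
rhdc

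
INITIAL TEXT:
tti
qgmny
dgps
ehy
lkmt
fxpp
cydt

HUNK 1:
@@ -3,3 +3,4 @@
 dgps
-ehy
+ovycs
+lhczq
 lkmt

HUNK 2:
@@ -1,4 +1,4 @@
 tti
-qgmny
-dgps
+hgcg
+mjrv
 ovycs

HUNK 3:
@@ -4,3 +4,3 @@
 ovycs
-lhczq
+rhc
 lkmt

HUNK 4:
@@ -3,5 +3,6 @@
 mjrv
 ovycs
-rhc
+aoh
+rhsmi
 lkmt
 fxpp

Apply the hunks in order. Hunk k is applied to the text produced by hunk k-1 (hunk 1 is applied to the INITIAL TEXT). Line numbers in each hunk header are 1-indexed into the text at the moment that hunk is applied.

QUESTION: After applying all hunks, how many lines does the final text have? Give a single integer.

Answer: 9

Derivation:
Hunk 1: at line 3 remove [ehy] add [ovycs,lhczq] -> 8 lines: tti qgmny dgps ovycs lhczq lkmt fxpp cydt
Hunk 2: at line 1 remove [qgmny,dgps] add [hgcg,mjrv] -> 8 lines: tti hgcg mjrv ovycs lhczq lkmt fxpp cydt
Hunk 3: at line 4 remove [lhczq] add [rhc] -> 8 lines: tti hgcg mjrv ovycs rhc lkmt fxpp cydt
Hunk 4: at line 3 remove [rhc] add [aoh,rhsmi] -> 9 lines: tti hgcg mjrv ovycs aoh rhsmi lkmt fxpp cydt
Final line count: 9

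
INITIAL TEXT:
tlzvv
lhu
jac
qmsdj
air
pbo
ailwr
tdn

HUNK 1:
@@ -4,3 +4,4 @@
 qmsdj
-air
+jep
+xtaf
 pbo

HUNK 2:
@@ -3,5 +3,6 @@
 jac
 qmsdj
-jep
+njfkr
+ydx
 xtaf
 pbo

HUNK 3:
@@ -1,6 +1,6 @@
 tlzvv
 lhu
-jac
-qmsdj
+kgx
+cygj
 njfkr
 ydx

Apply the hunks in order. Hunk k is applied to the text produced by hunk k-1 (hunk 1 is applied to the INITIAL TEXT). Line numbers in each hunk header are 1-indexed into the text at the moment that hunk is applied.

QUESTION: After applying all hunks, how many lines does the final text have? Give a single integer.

Hunk 1: at line 4 remove [air] add [jep,xtaf] -> 9 lines: tlzvv lhu jac qmsdj jep xtaf pbo ailwr tdn
Hunk 2: at line 3 remove [jep] add [njfkr,ydx] -> 10 lines: tlzvv lhu jac qmsdj njfkr ydx xtaf pbo ailwr tdn
Hunk 3: at line 1 remove [jac,qmsdj] add [kgx,cygj] -> 10 lines: tlzvv lhu kgx cygj njfkr ydx xtaf pbo ailwr tdn
Final line count: 10

Answer: 10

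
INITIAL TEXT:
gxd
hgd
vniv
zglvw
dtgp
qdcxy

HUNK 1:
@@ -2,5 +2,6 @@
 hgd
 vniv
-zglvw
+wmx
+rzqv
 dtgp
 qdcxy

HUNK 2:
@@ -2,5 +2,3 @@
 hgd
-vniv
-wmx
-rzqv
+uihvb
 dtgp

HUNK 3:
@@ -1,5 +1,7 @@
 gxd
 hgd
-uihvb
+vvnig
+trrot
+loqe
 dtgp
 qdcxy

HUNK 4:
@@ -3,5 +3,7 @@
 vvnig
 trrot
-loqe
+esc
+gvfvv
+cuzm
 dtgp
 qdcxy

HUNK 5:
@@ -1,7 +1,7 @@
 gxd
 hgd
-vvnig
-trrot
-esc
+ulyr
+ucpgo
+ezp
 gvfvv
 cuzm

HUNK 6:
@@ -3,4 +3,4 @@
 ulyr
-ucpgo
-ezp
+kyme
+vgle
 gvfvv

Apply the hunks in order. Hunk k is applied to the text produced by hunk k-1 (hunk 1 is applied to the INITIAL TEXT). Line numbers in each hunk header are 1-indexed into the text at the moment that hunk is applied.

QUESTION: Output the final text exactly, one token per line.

Hunk 1: at line 2 remove [zglvw] add [wmx,rzqv] -> 7 lines: gxd hgd vniv wmx rzqv dtgp qdcxy
Hunk 2: at line 2 remove [vniv,wmx,rzqv] add [uihvb] -> 5 lines: gxd hgd uihvb dtgp qdcxy
Hunk 3: at line 1 remove [uihvb] add [vvnig,trrot,loqe] -> 7 lines: gxd hgd vvnig trrot loqe dtgp qdcxy
Hunk 4: at line 3 remove [loqe] add [esc,gvfvv,cuzm] -> 9 lines: gxd hgd vvnig trrot esc gvfvv cuzm dtgp qdcxy
Hunk 5: at line 1 remove [vvnig,trrot,esc] add [ulyr,ucpgo,ezp] -> 9 lines: gxd hgd ulyr ucpgo ezp gvfvv cuzm dtgp qdcxy
Hunk 6: at line 3 remove [ucpgo,ezp] add [kyme,vgle] -> 9 lines: gxd hgd ulyr kyme vgle gvfvv cuzm dtgp qdcxy

Answer: gxd
hgd
ulyr
kyme
vgle
gvfvv
cuzm
dtgp
qdcxy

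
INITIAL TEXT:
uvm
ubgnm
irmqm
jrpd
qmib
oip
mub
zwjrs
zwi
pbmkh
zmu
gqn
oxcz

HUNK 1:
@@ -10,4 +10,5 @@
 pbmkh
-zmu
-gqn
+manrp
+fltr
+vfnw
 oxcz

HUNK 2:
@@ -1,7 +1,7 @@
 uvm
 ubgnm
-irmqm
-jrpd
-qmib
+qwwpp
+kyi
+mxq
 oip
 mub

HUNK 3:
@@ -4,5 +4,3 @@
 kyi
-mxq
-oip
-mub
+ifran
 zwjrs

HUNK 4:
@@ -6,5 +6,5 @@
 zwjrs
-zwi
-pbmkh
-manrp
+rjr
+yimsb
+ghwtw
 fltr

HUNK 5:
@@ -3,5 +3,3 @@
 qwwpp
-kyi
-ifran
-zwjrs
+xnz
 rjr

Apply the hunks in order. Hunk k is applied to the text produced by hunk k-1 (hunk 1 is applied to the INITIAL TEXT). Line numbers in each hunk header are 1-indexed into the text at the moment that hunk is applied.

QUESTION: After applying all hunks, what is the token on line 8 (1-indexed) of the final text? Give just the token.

Answer: fltr

Derivation:
Hunk 1: at line 10 remove [zmu,gqn] add [manrp,fltr,vfnw] -> 14 lines: uvm ubgnm irmqm jrpd qmib oip mub zwjrs zwi pbmkh manrp fltr vfnw oxcz
Hunk 2: at line 1 remove [irmqm,jrpd,qmib] add [qwwpp,kyi,mxq] -> 14 lines: uvm ubgnm qwwpp kyi mxq oip mub zwjrs zwi pbmkh manrp fltr vfnw oxcz
Hunk 3: at line 4 remove [mxq,oip,mub] add [ifran] -> 12 lines: uvm ubgnm qwwpp kyi ifran zwjrs zwi pbmkh manrp fltr vfnw oxcz
Hunk 4: at line 6 remove [zwi,pbmkh,manrp] add [rjr,yimsb,ghwtw] -> 12 lines: uvm ubgnm qwwpp kyi ifran zwjrs rjr yimsb ghwtw fltr vfnw oxcz
Hunk 5: at line 3 remove [kyi,ifran,zwjrs] add [xnz] -> 10 lines: uvm ubgnm qwwpp xnz rjr yimsb ghwtw fltr vfnw oxcz
Final line 8: fltr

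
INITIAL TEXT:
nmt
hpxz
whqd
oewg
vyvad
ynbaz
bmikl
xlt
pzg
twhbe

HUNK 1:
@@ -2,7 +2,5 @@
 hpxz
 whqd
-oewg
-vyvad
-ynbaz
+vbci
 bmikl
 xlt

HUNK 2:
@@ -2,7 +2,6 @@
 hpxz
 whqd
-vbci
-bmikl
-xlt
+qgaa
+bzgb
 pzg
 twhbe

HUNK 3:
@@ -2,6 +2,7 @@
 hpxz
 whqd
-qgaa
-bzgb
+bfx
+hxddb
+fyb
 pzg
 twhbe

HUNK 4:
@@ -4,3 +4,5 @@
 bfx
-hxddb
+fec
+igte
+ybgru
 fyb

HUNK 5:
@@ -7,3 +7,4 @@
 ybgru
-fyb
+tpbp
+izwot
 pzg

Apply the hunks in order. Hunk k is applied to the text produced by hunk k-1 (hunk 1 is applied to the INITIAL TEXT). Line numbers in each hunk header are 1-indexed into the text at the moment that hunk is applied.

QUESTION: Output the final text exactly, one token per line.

Hunk 1: at line 2 remove [oewg,vyvad,ynbaz] add [vbci] -> 8 lines: nmt hpxz whqd vbci bmikl xlt pzg twhbe
Hunk 2: at line 2 remove [vbci,bmikl,xlt] add [qgaa,bzgb] -> 7 lines: nmt hpxz whqd qgaa bzgb pzg twhbe
Hunk 3: at line 2 remove [qgaa,bzgb] add [bfx,hxddb,fyb] -> 8 lines: nmt hpxz whqd bfx hxddb fyb pzg twhbe
Hunk 4: at line 4 remove [hxddb] add [fec,igte,ybgru] -> 10 lines: nmt hpxz whqd bfx fec igte ybgru fyb pzg twhbe
Hunk 5: at line 7 remove [fyb] add [tpbp,izwot] -> 11 lines: nmt hpxz whqd bfx fec igte ybgru tpbp izwot pzg twhbe

Answer: nmt
hpxz
whqd
bfx
fec
igte
ybgru
tpbp
izwot
pzg
twhbe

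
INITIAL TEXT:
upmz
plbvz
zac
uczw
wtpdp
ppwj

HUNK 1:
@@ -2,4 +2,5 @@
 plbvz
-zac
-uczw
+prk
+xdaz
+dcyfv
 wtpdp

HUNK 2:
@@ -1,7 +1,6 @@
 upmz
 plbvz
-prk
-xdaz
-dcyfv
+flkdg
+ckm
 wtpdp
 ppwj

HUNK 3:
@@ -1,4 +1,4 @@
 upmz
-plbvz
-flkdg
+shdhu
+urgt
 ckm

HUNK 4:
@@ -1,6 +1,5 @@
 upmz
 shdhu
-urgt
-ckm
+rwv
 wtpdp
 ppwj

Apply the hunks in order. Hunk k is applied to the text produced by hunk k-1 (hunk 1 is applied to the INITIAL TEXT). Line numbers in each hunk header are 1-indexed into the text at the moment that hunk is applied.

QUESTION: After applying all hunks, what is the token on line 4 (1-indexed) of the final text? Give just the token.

Answer: wtpdp

Derivation:
Hunk 1: at line 2 remove [zac,uczw] add [prk,xdaz,dcyfv] -> 7 lines: upmz plbvz prk xdaz dcyfv wtpdp ppwj
Hunk 2: at line 1 remove [prk,xdaz,dcyfv] add [flkdg,ckm] -> 6 lines: upmz plbvz flkdg ckm wtpdp ppwj
Hunk 3: at line 1 remove [plbvz,flkdg] add [shdhu,urgt] -> 6 lines: upmz shdhu urgt ckm wtpdp ppwj
Hunk 4: at line 1 remove [urgt,ckm] add [rwv] -> 5 lines: upmz shdhu rwv wtpdp ppwj
Final line 4: wtpdp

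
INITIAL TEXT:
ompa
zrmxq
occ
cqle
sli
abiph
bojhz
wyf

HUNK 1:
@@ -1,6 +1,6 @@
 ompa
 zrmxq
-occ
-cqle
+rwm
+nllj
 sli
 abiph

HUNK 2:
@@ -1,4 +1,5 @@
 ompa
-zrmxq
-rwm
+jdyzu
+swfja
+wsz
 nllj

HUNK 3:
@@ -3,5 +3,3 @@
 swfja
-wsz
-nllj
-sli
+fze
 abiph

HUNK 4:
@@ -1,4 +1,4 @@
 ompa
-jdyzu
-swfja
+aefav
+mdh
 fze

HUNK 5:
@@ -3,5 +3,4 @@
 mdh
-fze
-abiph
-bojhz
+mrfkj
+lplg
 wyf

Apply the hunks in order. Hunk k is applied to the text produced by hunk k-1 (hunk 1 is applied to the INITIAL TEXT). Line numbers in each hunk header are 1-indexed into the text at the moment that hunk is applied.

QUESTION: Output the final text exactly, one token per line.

Hunk 1: at line 1 remove [occ,cqle] add [rwm,nllj] -> 8 lines: ompa zrmxq rwm nllj sli abiph bojhz wyf
Hunk 2: at line 1 remove [zrmxq,rwm] add [jdyzu,swfja,wsz] -> 9 lines: ompa jdyzu swfja wsz nllj sli abiph bojhz wyf
Hunk 3: at line 3 remove [wsz,nllj,sli] add [fze] -> 7 lines: ompa jdyzu swfja fze abiph bojhz wyf
Hunk 4: at line 1 remove [jdyzu,swfja] add [aefav,mdh] -> 7 lines: ompa aefav mdh fze abiph bojhz wyf
Hunk 5: at line 3 remove [fze,abiph,bojhz] add [mrfkj,lplg] -> 6 lines: ompa aefav mdh mrfkj lplg wyf

Answer: ompa
aefav
mdh
mrfkj
lplg
wyf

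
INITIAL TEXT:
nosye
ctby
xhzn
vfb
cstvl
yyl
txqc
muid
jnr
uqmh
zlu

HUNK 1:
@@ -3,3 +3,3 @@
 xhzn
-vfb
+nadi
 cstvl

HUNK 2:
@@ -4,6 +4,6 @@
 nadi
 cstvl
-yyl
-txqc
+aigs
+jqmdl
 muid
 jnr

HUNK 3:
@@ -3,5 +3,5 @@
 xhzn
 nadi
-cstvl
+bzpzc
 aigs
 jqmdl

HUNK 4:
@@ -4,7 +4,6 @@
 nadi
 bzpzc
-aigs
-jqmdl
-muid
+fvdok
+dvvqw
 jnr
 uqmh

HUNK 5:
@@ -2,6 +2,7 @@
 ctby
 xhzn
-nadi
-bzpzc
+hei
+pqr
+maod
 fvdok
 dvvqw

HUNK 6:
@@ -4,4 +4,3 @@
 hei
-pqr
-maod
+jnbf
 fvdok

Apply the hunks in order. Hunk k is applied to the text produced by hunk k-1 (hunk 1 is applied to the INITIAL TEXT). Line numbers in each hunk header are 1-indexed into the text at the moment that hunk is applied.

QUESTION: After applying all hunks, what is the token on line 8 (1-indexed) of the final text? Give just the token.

Hunk 1: at line 3 remove [vfb] add [nadi] -> 11 lines: nosye ctby xhzn nadi cstvl yyl txqc muid jnr uqmh zlu
Hunk 2: at line 4 remove [yyl,txqc] add [aigs,jqmdl] -> 11 lines: nosye ctby xhzn nadi cstvl aigs jqmdl muid jnr uqmh zlu
Hunk 3: at line 3 remove [cstvl] add [bzpzc] -> 11 lines: nosye ctby xhzn nadi bzpzc aigs jqmdl muid jnr uqmh zlu
Hunk 4: at line 4 remove [aigs,jqmdl,muid] add [fvdok,dvvqw] -> 10 lines: nosye ctby xhzn nadi bzpzc fvdok dvvqw jnr uqmh zlu
Hunk 5: at line 2 remove [nadi,bzpzc] add [hei,pqr,maod] -> 11 lines: nosye ctby xhzn hei pqr maod fvdok dvvqw jnr uqmh zlu
Hunk 6: at line 4 remove [pqr,maod] add [jnbf] -> 10 lines: nosye ctby xhzn hei jnbf fvdok dvvqw jnr uqmh zlu
Final line 8: jnr

Answer: jnr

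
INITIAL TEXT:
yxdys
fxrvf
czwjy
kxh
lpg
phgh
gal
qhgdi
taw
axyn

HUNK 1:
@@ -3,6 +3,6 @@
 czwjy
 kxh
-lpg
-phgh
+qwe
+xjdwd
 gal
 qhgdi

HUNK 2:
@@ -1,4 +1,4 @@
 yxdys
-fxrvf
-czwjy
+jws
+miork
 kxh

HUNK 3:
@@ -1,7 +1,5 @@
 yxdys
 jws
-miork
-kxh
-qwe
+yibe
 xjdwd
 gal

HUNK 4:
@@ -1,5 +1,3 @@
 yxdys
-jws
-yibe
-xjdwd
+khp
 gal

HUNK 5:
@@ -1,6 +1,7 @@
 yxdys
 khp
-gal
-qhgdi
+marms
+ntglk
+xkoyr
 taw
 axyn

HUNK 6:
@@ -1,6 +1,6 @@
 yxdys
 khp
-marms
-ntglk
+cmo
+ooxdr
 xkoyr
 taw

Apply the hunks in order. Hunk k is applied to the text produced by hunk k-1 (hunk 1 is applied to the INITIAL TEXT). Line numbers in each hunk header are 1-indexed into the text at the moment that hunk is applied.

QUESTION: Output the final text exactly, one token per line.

Hunk 1: at line 3 remove [lpg,phgh] add [qwe,xjdwd] -> 10 lines: yxdys fxrvf czwjy kxh qwe xjdwd gal qhgdi taw axyn
Hunk 2: at line 1 remove [fxrvf,czwjy] add [jws,miork] -> 10 lines: yxdys jws miork kxh qwe xjdwd gal qhgdi taw axyn
Hunk 3: at line 1 remove [miork,kxh,qwe] add [yibe] -> 8 lines: yxdys jws yibe xjdwd gal qhgdi taw axyn
Hunk 4: at line 1 remove [jws,yibe,xjdwd] add [khp] -> 6 lines: yxdys khp gal qhgdi taw axyn
Hunk 5: at line 1 remove [gal,qhgdi] add [marms,ntglk,xkoyr] -> 7 lines: yxdys khp marms ntglk xkoyr taw axyn
Hunk 6: at line 1 remove [marms,ntglk] add [cmo,ooxdr] -> 7 lines: yxdys khp cmo ooxdr xkoyr taw axyn

Answer: yxdys
khp
cmo
ooxdr
xkoyr
taw
axyn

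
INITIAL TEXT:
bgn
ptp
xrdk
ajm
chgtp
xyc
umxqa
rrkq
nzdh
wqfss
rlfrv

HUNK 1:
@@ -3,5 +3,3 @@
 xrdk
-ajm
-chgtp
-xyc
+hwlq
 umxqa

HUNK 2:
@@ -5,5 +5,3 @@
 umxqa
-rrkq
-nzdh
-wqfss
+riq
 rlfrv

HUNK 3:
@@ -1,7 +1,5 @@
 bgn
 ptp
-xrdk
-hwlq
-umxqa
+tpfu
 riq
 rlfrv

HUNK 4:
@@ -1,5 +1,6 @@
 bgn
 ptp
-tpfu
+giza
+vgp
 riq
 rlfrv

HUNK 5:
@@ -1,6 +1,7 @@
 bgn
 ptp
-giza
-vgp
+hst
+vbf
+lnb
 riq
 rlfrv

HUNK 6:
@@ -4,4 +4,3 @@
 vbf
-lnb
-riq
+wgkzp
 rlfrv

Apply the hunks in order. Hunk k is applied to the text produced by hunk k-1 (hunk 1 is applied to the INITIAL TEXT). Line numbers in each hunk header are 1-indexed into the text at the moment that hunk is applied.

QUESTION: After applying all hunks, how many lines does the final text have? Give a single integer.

Answer: 6

Derivation:
Hunk 1: at line 3 remove [ajm,chgtp,xyc] add [hwlq] -> 9 lines: bgn ptp xrdk hwlq umxqa rrkq nzdh wqfss rlfrv
Hunk 2: at line 5 remove [rrkq,nzdh,wqfss] add [riq] -> 7 lines: bgn ptp xrdk hwlq umxqa riq rlfrv
Hunk 3: at line 1 remove [xrdk,hwlq,umxqa] add [tpfu] -> 5 lines: bgn ptp tpfu riq rlfrv
Hunk 4: at line 1 remove [tpfu] add [giza,vgp] -> 6 lines: bgn ptp giza vgp riq rlfrv
Hunk 5: at line 1 remove [giza,vgp] add [hst,vbf,lnb] -> 7 lines: bgn ptp hst vbf lnb riq rlfrv
Hunk 6: at line 4 remove [lnb,riq] add [wgkzp] -> 6 lines: bgn ptp hst vbf wgkzp rlfrv
Final line count: 6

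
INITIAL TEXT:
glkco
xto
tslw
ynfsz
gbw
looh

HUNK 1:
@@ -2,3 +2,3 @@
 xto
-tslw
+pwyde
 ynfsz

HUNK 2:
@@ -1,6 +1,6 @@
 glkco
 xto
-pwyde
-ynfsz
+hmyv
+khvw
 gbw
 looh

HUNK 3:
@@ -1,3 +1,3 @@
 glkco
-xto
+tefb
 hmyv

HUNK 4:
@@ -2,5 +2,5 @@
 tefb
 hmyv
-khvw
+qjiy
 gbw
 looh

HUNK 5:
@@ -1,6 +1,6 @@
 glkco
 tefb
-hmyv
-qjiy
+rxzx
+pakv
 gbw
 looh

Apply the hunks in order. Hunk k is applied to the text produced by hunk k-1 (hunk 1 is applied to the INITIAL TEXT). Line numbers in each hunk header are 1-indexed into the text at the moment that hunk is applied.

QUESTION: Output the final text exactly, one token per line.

Answer: glkco
tefb
rxzx
pakv
gbw
looh

Derivation:
Hunk 1: at line 2 remove [tslw] add [pwyde] -> 6 lines: glkco xto pwyde ynfsz gbw looh
Hunk 2: at line 1 remove [pwyde,ynfsz] add [hmyv,khvw] -> 6 lines: glkco xto hmyv khvw gbw looh
Hunk 3: at line 1 remove [xto] add [tefb] -> 6 lines: glkco tefb hmyv khvw gbw looh
Hunk 4: at line 2 remove [khvw] add [qjiy] -> 6 lines: glkco tefb hmyv qjiy gbw looh
Hunk 5: at line 1 remove [hmyv,qjiy] add [rxzx,pakv] -> 6 lines: glkco tefb rxzx pakv gbw looh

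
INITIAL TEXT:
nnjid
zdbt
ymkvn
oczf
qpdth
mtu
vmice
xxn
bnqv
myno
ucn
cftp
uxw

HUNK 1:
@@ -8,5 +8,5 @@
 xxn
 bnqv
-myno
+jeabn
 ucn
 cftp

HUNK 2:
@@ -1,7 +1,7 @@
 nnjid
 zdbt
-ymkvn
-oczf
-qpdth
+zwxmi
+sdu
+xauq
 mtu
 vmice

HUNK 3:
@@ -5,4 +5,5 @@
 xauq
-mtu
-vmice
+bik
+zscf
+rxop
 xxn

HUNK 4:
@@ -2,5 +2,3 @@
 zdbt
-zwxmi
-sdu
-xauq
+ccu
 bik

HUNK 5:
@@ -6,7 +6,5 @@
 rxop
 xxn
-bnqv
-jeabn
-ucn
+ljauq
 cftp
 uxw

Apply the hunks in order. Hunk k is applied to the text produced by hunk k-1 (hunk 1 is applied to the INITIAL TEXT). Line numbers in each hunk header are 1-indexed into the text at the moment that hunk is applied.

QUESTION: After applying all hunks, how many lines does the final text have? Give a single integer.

Answer: 10

Derivation:
Hunk 1: at line 8 remove [myno] add [jeabn] -> 13 lines: nnjid zdbt ymkvn oczf qpdth mtu vmice xxn bnqv jeabn ucn cftp uxw
Hunk 2: at line 1 remove [ymkvn,oczf,qpdth] add [zwxmi,sdu,xauq] -> 13 lines: nnjid zdbt zwxmi sdu xauq mtu vmice xxn bnqv jeabn ucn cftp uxw
Hunk 3: at line 5 remove [mtu,vmice] add [bik,zscf,rxop] -> 14 lines: nnjid zdbt zwxmi sdu xauq bik zscf rxop xxn bnqv jeabn ucn cftp uxw
Hunk 4: at line 2 remove [zwxmi,sdu,xauq] add [ccu] -> 12 lines: nnjid zdbt ccu bik zscf rxop xxn bnqv jeabn ucn cftp uxw
Hunk 5: at line 6 remove [bnqv,jeabn,ucn] add [ljauq] -> 10 lines: nnjid zdbt ccu bik zscf rxop xxn ljauq cftp uxw
Final line count: 10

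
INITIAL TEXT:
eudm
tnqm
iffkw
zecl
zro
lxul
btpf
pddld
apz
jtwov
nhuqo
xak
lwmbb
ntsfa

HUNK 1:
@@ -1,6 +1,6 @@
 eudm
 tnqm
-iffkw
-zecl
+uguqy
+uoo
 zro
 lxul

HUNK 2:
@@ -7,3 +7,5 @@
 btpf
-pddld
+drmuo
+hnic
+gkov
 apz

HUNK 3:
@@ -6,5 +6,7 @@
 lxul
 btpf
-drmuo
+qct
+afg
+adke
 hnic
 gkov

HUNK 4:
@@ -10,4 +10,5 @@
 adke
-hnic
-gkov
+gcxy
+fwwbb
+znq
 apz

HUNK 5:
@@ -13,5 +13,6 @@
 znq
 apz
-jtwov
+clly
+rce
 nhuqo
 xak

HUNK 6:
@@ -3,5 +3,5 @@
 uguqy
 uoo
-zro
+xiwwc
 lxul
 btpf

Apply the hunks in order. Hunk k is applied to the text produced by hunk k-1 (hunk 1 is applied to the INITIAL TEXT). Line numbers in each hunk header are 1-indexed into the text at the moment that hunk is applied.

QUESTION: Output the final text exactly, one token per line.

Hunk 1: at line 1 remove [iffkw,zecl] add [uguqy,uoo] -> 14 lines: eudm tnqm uguqy uoo zro lxul btpf pddld apz jtwov nhuqo xak lwmbb ntsfa
Hunk 2: at line 7 remove [pddld] add [drmuo,hnic,gkov] -> 16 lines: eudm tnqm uguqy uoo zro lxul btpf drmuo hnic gkov apz jtwov nhuqo xak lwmbb ntsfa
Hunk 3: at line 6 remove [drmuo] add [qct,afg,adke] -> 18 lines: eudm tnqm uguqy uoo zro lxul btpf qct afg adke hnic gkov apz jtwov nhuqo xak lwmbb ntsfa
Hunk 4: at line 10 remove [hnic,gkov] add [gcxy,fwwbb,znq] -> 19 lines: eudm tnqm uguqy uoo zro lxul btpf qct afg adke gcxy fwwbb znq apz jtwov nhuqo xak lwmbb ntsfa
Hunk 5: at line 13 remove [jtwov] add [clly,rce] -> 20 lines: eudm tnqm uguqy uoo zro lxul btpf qct afg adke gcxy fwwbb znq apz clly rce nhuqo xak lwmbb ntsfa
Hunk 6: at line 3 remove [zro] add [xiwwc] -> 20 lines: eudm tnqm uguqy uoo xiwwc lxul btpf qct afg adke gcxy fwwbb znq apz clly rce nhuqo xak lwmbb ntsfa

Answer: eudm
tnqm
uguqy
uoo
xiwwc
lxul
btpf
qct
afg
adke
gcxy
fwwbb
znq
apz
clly
rce
nhuqo
xak
lwmbb
ntsfa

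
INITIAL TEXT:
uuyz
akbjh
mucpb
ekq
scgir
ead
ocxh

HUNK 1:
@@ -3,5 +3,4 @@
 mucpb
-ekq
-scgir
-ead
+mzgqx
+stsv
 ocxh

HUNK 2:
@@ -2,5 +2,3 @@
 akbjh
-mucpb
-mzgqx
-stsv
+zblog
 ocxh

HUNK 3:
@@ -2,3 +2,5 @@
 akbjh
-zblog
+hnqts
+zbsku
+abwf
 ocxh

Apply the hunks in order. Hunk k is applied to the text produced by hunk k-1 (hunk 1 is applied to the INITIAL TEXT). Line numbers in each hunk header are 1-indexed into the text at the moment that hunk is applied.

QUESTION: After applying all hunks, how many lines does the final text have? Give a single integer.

Answer: 6

Derivation:
Hunk 1: at line 3 remove [ekq,scgir,ead] add [mzgqx,stsv] -> 6 lines: uuyz akbjh mucpb mzgqx stsv ocxh
Hunk 2: at line 2 remove [mucpb,mzgqx,stsv] add [zblog] -> 4 lines: uuyz akbjh zblog ocxh
Hunk 3: at line 2 remove [zblog] add [hnqts,zbsku,abwf] -> 6 lines: uuyz akbjh hnqts zbsku abwf ocxh
Final line count: 6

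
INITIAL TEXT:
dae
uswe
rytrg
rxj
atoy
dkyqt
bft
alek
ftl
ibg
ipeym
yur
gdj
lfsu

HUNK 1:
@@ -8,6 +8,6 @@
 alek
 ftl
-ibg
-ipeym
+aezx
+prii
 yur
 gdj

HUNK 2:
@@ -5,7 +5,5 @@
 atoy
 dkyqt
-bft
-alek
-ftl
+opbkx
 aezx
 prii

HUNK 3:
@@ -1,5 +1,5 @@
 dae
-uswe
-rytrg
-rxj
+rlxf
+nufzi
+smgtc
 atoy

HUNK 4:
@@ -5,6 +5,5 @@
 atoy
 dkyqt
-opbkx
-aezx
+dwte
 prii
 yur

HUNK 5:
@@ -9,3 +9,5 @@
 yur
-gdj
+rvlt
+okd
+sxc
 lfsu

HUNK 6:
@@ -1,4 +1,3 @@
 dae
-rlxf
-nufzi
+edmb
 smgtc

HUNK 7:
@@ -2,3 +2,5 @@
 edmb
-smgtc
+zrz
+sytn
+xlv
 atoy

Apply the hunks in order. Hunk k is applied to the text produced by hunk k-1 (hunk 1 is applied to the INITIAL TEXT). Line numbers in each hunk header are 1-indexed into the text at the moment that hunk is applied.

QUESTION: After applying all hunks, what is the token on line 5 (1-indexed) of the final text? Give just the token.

Hunk 1: at line 8 remove [ibg,ipeym] add [aezx,prii] -> 14 lines: dae uswe rytrg rxj atoy dkyqt bft alek ftl aezx prii yur gdj lfsu
Hunk 2: at line 5 remove [bft,alek,ftl] add [opbkx] -> 12 lines: dae uswe rytrg rxj atoy dkyqt opbkx aezx prii yur gdj lfsu
Hunk 3: at line 1 remove [uswe,rytrg,rxj] add [rlxf,nufzi,smgtc] -> 12 lines: dae rlxf nufzi smgtc atoy dkyqt opbkx aezx prii yur gdj lfsu
Hunk 4: at line 5 remove [opbkx,aezx] add [dwte] -> 11 lines: dae rlxf nufzi smgtc atoy dkyqt dwte prii yur gdj lfsu
Hunk 5: at line 9 remove [gdj] add [rvlt,okd,sxc] -> 13 lines: dae rlxf nufzi smgtc atoy dkyqt dwte prii yur rvlt okd sxc lfsu
Hunk 6: at line 1 remove [rlxf,nufzi] add [edmb] -> 12 lines: dae edmb smgtc atoy dkyqt dwte prii yur rvlt okd sxc lfsu
Hunk 7: at line 2 remove [smgtc] add [zrz,sytn,xlv] -> 14 lines: dae edmb zrz sytn xlv atoy dkyqt dwte prii yur rvlt okd sxc lfsu
Final line 5: xlv

Answer: xlv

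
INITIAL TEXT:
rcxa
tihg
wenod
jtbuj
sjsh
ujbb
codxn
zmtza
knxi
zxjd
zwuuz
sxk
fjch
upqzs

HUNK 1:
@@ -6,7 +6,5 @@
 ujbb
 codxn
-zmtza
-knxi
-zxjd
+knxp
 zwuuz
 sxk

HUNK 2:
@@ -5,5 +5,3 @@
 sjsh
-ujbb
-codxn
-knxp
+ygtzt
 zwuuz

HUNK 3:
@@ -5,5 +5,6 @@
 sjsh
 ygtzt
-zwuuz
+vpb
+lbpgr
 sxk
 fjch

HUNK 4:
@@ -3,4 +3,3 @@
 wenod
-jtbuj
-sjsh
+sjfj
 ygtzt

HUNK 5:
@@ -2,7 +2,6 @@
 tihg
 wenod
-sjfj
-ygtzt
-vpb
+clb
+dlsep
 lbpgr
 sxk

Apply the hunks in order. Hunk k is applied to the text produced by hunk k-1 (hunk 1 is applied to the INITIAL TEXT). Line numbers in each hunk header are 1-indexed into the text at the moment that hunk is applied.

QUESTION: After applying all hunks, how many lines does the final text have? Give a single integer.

Hunk 1: at line 6 remove [zmtza,knxi,zxjd] add [knxp] -> 12 lines: rcxa tihg wenod jtbuj sjsh ujbb codxn knxp zwuuz sxk fjch upqzs
Hunk 2: at line 5 remove [ujbb,codxn,knxp] add [ygtzt] -> 10 lines: rcxa tihg wenod jtbuj sjsh ygtzt zwuuz sxk fjch upqzs
Hunk 3: at line 5 remove [zwuuz] add [vpb,lbpgr] -> 11 lines: rcxa tihg wenod jtbuj sjsh ygtzt vpb lbpgr sxk fjch upqzs
Hunk 4: at line 3 remove [jtbuj,sjsh] add [sjfj] -> 10 lines: rcxa tihg wenod sjfj ygtzt vpb lbpgr sxk fjch upqzs
Hunk 5: at line 2 remove [sjfj,ygtzt,vpb] add [clb,dlsep] -> 9 lines: rcxa tihg wenod clb dlsep lbpgr sxk fjch upqzs
Final line count: 9

Answer: 9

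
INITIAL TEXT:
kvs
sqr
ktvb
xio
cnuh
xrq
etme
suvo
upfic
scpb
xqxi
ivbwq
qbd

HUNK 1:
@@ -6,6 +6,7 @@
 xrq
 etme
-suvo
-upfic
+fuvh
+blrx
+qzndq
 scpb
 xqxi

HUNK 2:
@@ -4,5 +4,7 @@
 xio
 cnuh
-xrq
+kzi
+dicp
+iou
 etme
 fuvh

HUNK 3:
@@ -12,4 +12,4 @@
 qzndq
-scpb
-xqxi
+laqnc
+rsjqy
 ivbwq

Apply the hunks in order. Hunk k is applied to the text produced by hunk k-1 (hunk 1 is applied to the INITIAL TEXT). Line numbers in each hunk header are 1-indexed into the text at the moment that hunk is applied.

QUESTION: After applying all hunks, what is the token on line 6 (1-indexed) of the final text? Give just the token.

Hunk 1: at line 6 remove [suvo,upfic] add [fuvh,blrx,qzndq] -> 14 lines: kvs sqr ktvb xio cnuh xrq etme fuvh blrx qzndq scpb xqxi ivbwq qbd
Hunk 2: at line 4 remove [xrq] add [kzi,dicp,iou] -> 16 lines: kvs sqr ktvb xio cnuh kzi dicp iou etme fuvh blrx qzndq scpb xqxi ivbwq qbd
Hunk 3: at line 12 remove [scpb,xqxi] add [laqnc,rsjqy] -> 16 lines: kvs sqr ktvb xio cnuh kzi dicp iou etme fuvh blrx qzndq laqnc rsjqy ivbwq qbd
Final line 6: kzi

Answer: kzi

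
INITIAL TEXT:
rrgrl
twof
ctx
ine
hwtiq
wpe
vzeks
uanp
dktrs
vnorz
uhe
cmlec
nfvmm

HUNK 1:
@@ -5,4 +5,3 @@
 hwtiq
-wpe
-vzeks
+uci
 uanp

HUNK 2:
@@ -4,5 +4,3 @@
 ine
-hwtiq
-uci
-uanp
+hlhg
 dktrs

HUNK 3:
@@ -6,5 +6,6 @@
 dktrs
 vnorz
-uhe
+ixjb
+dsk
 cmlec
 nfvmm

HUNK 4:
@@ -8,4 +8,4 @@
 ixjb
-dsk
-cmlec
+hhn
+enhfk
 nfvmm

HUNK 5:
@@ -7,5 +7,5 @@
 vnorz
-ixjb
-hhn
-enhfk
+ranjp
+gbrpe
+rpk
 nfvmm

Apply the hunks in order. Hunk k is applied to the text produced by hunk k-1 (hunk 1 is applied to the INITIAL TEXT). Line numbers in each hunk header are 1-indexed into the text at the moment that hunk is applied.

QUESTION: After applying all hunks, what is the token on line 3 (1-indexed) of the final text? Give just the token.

Hunk 1: at line 5 remove [wpe,vzeks] add [uci] -> 12 lines: rrgrl twof ctx ine hwtiq uci uanp dktrs vnorz uhe cmlec nfvmm
Hunk 2: at line 4 remove [hwtiq,uci,uanp] add [hlhg] -> 10 lines: rrgrl twof ctx ine hlhg dktrs vnorz uhe cmlec nfvmm
Hunk 3: at line 6 remove [uhe] add [ixjb,dsk] -> 11 lines: rrgrl twof ctx ine hlhg dktrs vnorz ixjb dsk cmlec nfvmm
Hunk 4: at line 8 remove [dsk,cmlec] add [hhn,enhfk] -> 11 lines: rrgrl twof ctx ine hlhg dktrs vnorz ixjb hhn enhfk nfvmm
Hunk 5: at line 7 remove [ixjb,hhn,enhfk] add [ranjp,gbrpe,rpk] -> 11 lines: rrgrl twof ctx ine hlhg dktrs vnorz ranjp gbrpe rpk nfvmm
Final line 3: ctx

Answer: ctx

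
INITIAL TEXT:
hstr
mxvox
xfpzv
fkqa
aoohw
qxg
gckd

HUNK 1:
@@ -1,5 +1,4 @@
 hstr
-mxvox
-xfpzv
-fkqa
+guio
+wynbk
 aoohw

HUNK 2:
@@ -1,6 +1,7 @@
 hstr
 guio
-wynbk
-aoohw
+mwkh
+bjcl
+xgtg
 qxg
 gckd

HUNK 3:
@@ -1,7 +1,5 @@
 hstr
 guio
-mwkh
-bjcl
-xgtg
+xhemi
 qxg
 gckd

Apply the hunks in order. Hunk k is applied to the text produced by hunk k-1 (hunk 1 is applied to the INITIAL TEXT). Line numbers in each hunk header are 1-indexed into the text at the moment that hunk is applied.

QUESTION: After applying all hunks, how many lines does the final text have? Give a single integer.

Answer: 5

Derivation:
Hunk 1: at line 1 remove [mxvox,xfpzv,fkqa] add [guio,wynbk] -> 6 lines: hstr guio wynbk aoohw qxg gckd
Hunk 2: at line 1 remove [wynbk,aoohw] add [mwkh,bjcl,xgtg] -> 7 lines: hstr guio mwkh bjcl xgtg qxg gckd
Hunk 3: at line 1 remove [mwkh,bjcl,xgtg] add [xhemi] -> 5 lines: hstr guio xhemi qxg gckd
Final line count: 5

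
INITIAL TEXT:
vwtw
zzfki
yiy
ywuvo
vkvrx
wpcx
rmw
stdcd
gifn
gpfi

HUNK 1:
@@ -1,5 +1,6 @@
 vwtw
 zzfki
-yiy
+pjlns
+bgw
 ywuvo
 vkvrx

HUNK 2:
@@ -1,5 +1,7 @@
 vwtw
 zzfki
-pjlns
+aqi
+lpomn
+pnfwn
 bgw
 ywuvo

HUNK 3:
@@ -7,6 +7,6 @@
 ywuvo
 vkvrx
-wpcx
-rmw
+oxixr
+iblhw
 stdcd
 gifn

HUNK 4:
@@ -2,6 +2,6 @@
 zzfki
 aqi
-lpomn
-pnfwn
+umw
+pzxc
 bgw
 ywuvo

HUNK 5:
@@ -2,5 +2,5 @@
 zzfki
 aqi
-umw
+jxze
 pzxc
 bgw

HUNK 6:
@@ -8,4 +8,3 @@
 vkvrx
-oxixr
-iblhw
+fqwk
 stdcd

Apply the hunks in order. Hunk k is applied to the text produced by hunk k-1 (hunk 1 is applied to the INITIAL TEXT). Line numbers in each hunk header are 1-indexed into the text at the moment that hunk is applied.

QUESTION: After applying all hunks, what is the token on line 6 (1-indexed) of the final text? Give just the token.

Hunk 1: at line 1 remove [yiy] add [pjlns,bgw] -> 11 lines: vwtw zzfki pjlns bgw ywuvo vkvrx wpcx rmw stdcd gifn gpfi
Hunk 2: at line 1 remove [pjlns] add [aqi,lpomn,pnfwn] -> 13 lines: vwtw zzfki aqi lpomn pnfwn bgw ywuvo vkvrx wpcx rmw stdcd gifn gpfi
Hunk 3: at line 7 remove [wpcx,rmw] add [oxixr,iblhw] -> 13 lines: vwtw zzfki aqi lpomn pnfwn bgw ywuvo vkvrx oxixr iblhw stdcd gifn gpfi
Hunk 4: at line 2 remove [lpomn,pnfwn] add [umw,pzxc] -> 13 lines: vwtw zzfki aqi umw pzxc bgw ywuvo vkvrx oxixr iblhw stdcd gifn gpfi
Hunk 5: at line 2 remove [umw] add [jxze] -> 13 lines: vwtw zzfki aqi jxze pzxc bgw ywuvo vkvrx oxixr iblhw stdcd gifn gpfi
Hunk 6: at line 8 remove [oxixr,iblhw] add [fqwk] -> 12 lines: vwtw zzfki aqi jxze pzxc bgw ywuvo vkvrx fqwk stdcd gifn gpfi
Final line 6: bgw

Answer: bgw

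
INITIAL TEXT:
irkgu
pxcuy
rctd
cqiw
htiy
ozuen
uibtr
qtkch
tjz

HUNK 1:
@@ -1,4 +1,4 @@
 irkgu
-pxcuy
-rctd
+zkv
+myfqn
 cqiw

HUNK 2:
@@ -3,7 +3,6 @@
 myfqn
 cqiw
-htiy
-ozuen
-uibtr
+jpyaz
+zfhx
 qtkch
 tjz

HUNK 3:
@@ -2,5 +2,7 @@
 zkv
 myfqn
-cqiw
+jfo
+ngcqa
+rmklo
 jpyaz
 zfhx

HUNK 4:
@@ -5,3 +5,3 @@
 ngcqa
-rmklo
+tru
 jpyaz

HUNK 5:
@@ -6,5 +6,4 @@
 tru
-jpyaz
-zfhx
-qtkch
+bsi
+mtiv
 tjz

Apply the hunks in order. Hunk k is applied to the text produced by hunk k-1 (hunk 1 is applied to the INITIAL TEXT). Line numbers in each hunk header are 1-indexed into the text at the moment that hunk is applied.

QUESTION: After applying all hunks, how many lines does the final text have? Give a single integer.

Hunk 1: at line 1 remove [pxcuy,rctd] add [zkv,myfqn] -> 9 lines: irkgu zkv myfqn cqiw htiy ozuen uibtr qtkch tjz
Hunk 2: at line 3 remove [htiy,ozuen,uibtr] add [jpyaz,zfhx] -> 8 lines: irkgu zkv myfqn cqiw jpyaz zfhx qtkch tjz
Hunk 3: at line 2 remove [cqiw] add [jfo,ngcqa,rmklo] -> 10 lines: irkgu zkv myfqn jfo ngcqa rmklo jpyaz zfhx qtkch tjz
Hunk 4: at line 5 remove [rmklo] add [tru] -> 10 lines: irkgu zkv myfqn jfo ngcqa tru jpyaz zfhx qtkch tjz
Hunk 5: at line 6 remove [jpyaz,zfhx,qtkch] add [bsi,mtiv] -> 9 lines: irkgu zkv myfqn jfo ngcqa tru bsi mtiv tjz
Final line count: 9

Answer: 9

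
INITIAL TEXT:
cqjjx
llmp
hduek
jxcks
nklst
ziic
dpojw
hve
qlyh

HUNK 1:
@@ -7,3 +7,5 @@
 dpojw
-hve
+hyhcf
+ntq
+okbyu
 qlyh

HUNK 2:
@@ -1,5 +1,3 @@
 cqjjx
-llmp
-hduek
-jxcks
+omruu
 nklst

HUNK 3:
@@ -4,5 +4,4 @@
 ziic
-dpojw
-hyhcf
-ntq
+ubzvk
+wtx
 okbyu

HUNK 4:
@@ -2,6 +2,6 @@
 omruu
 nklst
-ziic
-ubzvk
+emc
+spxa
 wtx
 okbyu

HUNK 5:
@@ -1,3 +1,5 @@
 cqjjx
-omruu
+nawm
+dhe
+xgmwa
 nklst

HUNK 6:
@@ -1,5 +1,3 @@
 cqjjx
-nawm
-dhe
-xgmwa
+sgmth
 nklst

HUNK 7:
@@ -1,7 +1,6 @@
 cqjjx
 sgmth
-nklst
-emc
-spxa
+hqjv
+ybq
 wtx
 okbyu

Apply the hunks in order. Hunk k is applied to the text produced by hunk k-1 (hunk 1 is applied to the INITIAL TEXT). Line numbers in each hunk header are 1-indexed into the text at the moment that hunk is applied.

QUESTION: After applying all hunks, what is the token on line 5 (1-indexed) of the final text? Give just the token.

Hunk 1: at line 7 remove [hve] add [hyhcf,ntq,okbyu] -> 11 lines: cqjjx llmp hduek jxcks nklst ziic dpojw hyhcf ntq okbyu qlyh
Hunk 2: at line 1 remove [llmp,hduek,jxcks] add [omruu] -> 9 lines: cqjjx omruu nklst ziic dpojw hyhcf ntq okbyu qlyh
Hunk 3: at line 4 remove [dpojw,hyhcf,ntq] add [ubzvk,wtx] -> 8 lines: cqjjx omruu nklst ziic ubzvk wtx okbyu qlyh
Hunk 4: at line 2 remove [ziic,ubzvk] add [emc,spxa] -> 8 lines: cqjjx omruu nklst emc spxa wtx okbyu qlyh
Hunk 5: at line 1 remove [omruu] add [nawm,dhe,xgmwa] -> 10 lines: cqjjx nawm dhe xgmwa nklst emc spxa wtx okbyu qlyh
Hunk 6: at line 1 remove [nawm,dhe,xgmwa] add [sgmth] -> 8 lines: cqjjx sgmth nklst emc spxa wtx okbyu qlyh
Hunk 7: at line 1 remove [nklst,emc,spxa] add [hqjv,ybq] -> 7 lines: cqjjx sgmth hqjv ybq wtx okbyu qlyh
Final line 5: wtx

Answer: wtx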